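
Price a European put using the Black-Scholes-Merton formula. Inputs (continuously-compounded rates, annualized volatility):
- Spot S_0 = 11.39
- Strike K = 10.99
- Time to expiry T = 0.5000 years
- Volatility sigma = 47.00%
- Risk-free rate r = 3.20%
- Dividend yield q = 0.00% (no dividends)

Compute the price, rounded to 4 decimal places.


Answer: Price = 1.1957

Derivation:
d1 = (ln(S/K) + (r - q + 0.5*sigma^2) * T) / (sigma * sqrt(T)) = 0.32188406
d2 = d1 - sigma * sqrt(T) = -0.01045613
exp(-rT) = 0.98412732; exp(-qT) = 1.00000000
P = K * exp(-rT) * N(-d2) - S_0 * exp(-qT) * N(-d1)
N(-d1) = 0.37377026; N(-d2) = 0.50417131
P = 10.9900 * 0.98412732 * 0.50417131 - 11.3900 * 1.00000000 * 0.37377026 = 1.1957


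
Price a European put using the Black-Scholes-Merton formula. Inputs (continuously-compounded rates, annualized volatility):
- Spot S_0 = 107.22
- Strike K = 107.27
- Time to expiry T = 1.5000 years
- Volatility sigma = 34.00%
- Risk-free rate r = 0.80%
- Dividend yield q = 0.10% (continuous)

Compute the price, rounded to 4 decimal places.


Answer: Price = 17.0400

Derivation:
d1 = (ln(S/K) + (r - q + 0.5*sigma^2) * T) / (sigma * sqrt(T)) = 0.23230235
d2 = d1 - sigma * sqrt(T) = -0.18411091
exp(-rT) = 0.98807171; exp(-qT) = 0.99850112
P = K * exp(-rT) * N(-d2) - S_0 * exp(-qT) * N(-d1)
N(-d1) = 0.40815159; N(-d2) = 0.57303677
P = 107.2700 * 0.98807171 * 0.57303677 - 107.2200 * 0.99850112 * 0.40815159 = 17.0400


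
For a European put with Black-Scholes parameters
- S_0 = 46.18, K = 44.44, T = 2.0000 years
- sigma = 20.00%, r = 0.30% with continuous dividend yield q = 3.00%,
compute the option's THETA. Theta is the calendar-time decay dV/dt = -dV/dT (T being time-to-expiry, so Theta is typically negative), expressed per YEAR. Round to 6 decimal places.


d1 = 0.0862912074; d2 = -0.1965515051
phi(d1) = 0.3974597454; exp(-qT) = 0.9417645336; exp(-rT) = 0.9940179641
Theta = -S*exp(-qT)*phi(d1)*sigma/(2*sqrt(T)) + r*K*exp(-rT)*N(-d2) - q*S*exp(-qT)*N(-d1)
N(-d1) = 0.4656174640; N(-d2) = 0.5779107382; sqrt(T) = 1.4142135624
Term 1 = -46.1800 * 0.9417645336 * 0.3974597454 * 0.2000 / (2 * 1.4142135624) = -1.2222904311
Term 2 = 0.0030 * 44.4400 * 0.9940179641 * 0.5779107382 = 0.0765861613
Term 3 = -0.0300 * 46.1800 * 0.9417645336 * 0.4656174640 = -0.6075006899
Theta = -1.2222904311 + (0.0765861613) + (-0.6075006899) = -1.753205

Answer: Theta = -1.753205


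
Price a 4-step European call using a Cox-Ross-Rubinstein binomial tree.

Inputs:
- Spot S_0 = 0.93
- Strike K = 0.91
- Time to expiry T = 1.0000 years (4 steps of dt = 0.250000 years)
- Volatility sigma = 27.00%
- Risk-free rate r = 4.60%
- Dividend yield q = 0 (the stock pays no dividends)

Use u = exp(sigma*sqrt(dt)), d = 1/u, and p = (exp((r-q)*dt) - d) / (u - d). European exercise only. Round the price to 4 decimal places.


Answer: Price = V(0,0) = 0.1274

Derivation:
dt = T/N = 0.250000
u = exp(sigma*sqrt(dt)) = 1.144537; d = 1/u = 0.873716
p = (exp((r-q)*dt) - d) / (u - d) = 0.509010
Discount per step: exp(-r*dt) = 0.988566
Stock lattice S(k, i) with i counting down-moves:
  k=0: S(0,0) = 0.9300
  k=1: S(1,0) = 1.0644; S(1,1) = 0.8126
  k=2: S(2,0) = 1.2183; S(2,1) = 0.9300; S(2,2) = 0.7099
  k=3: S(3,0) = 1.3944; S(3,1) = 1.0644; S(3,2) = 0.8126; S(3,3) = 0.6203
  k=4: S(4,0) = 1.5959; S(4,1) = 1.2183; S(4,2) = 0.9300; S(4,3) = 0.7099; S(4,4) = 0.5420
Terminal payoffs V(N, i) = max(S_T - K, 0):
  V(4,0) = 0.685886; V(4,1) = 0.308267; V(4,2) = 0.020000; V(4,3) = 0.000000; V(4,4) = 0.000000
Backward induction: V(k, i) = exp(-r*dt) * [p * V(k+1, i) + (1-p) * V(k+1, i+1)].
  V(3,0) = exp(-r*dt) * [p*0.685886 + (1-p)*0.308267] = 0.494756
  V(3,1) = exp(-r*dt) * [p*0.308267 + (1-p)*0.020000] = 0.164824
  V(3,2) = exp(-r*dt) * [p*0.020000 + (1-p)*0.000000] = 0.010064
  V(3,3) = exp(-r*dt) * [p*0.000000 + (1-p)*0.000000] = 0.000000
  V(2,0) = exp(-r*dt) * [p*0.494756 + (1-p)*0.164824] = 0.328958
  V(2,1) = exp(-r*dt) * [p*0.164824 + (1-p)*0.010064] = 0.087823
  V(2,2) = exp(-r*dt) * [p*0.010064 + (1-p)*0.000000] = 0.005064
  V(1,0) = exp(-r*dt) * [p*0.328958 + (1-p)*0.087823] = 0.208155
  V(1,1) = exp(-r*dt) * [p*0.087823 + (1-p)*0.005064] = 0.046649
  V(0,0) = exp(-r*dt) * [p*0.208155 + (1-p)*0.046649] = 0.127384


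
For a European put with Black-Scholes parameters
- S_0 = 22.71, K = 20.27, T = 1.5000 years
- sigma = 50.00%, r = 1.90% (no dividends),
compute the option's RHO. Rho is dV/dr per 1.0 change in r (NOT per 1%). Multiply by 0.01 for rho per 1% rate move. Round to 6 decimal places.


Answer: Rho = -15.647341

Derivation:
d1 = 0.5383380708; d2 = -0.0740343649
phi(d1) = 0.3451271178; exp(-qT) = 1.0000000000; exp(-rT) = 0.9719022941
N(-d2) = 0.5295084795
Rho = -K*T*exp(-rT)*N(-d2) = -20.2700 * 1.5000 * 0.9719022941 * 0.5295084795 = -15.647341


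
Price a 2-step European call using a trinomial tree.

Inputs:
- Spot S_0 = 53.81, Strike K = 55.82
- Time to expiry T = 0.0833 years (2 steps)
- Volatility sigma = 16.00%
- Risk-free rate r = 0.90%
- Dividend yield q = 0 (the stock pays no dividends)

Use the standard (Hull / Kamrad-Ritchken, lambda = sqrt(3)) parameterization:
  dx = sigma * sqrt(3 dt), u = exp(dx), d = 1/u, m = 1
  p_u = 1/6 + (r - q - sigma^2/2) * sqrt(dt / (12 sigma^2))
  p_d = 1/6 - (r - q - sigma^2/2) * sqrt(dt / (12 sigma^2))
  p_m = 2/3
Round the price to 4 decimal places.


Answer: Price = V(0,0) = 0.3679

Derivation:
dt = T/N = 0.041650; dx = sigma*sqrt(3*dt) = 0.056557
u = exp(dx) = 1.058187; d = 1/u = 0.945012
p_u = 0.165267, p_m = 0.666667, p_d = 0.168066
Discount per step: exp(-r*dt) = 0.999625
Stock lattice S(k, j) with j the centered position index:
  k=0: S(0,+0) = 53.8100
  k=1: S(1,-1) = 50.8511; S(1,+0) = 53.8100; S(1,+1) = 56.9411
  k=2: S(2,-2) = 48.0549; S(2,-1) = 50.8511; S(2,+0) = 53.8100; S(2,+1) = 56.9411; S(2,+2) = 60.2543
Terminal payoffs V(N, j) = max(S_T - K, 0):
  V(2,-2) = 0.000000; V(2,-1) = 0.000000; V(2,+0) = 0.000000; V(2,+1) = 1.121052; V(2,+2) = 4.434290
Backward induction: V(k, j) = exp(-r*dt) * [p_u * V(k+1, j+1) + p_m * V(k+1, j) + p_d * V(k+1, j-1)]
  V(1,-1) = exp(-r*dt) * [p_u*0.000000 + p_m*0.000000 + p_d*0.000000] = 0.000000
  V(1,+0) = exp(-r*dt) * [p_u*1.121052 + p_m*0.000000 + p_d*0.000000] = 0.185204
  V(1,+1) = exp(-r*dt) * [p_u*4.434290 + p_m*1.121052 + p_d*0.000000] = 1.479657
  V(0,+0) = exp(-r*dt) * [p_u*1.479657 + p_m*0.185204 + p_d*0.000000] = 0.367871


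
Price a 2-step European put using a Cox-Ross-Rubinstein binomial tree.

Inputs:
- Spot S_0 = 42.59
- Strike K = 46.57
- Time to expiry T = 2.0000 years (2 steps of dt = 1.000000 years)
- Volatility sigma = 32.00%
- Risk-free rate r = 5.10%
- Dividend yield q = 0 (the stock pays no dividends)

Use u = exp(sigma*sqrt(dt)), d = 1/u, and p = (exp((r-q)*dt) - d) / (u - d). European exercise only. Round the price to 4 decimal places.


Answer: Price = V(0,0) = 7.2178

Derivation:
dt = T/N = 1.000000
u = exp(sigma*sqrt(dt)) = 1.377128; d = 1/u = 0.726149
p = (exp((r-q)*dt) - d) / (u - d) = 0.501051
Discount per step: exp(-r*dt) = 0.950279
Stock lattice S(k, i) with i counting down-moves:
  k=0: S(0,0) = 42.5900
  k=1: S(1,0) = 58.6519; S(1,1) = 30.9267
  k=2: S(2,0) = 80.7711; S(2,1) = 42.5900; S(2,2) = 22.4574
Terminal payoffs V(N, i) = max(K - S_T, 0):
  V(2,0) = 0.000000; V(2,1) = 3.980000; V(2,2) = 24.112616
Backward induction: V(k, i) = exp(-r*dt) * [p * V(k+1, i) + (1-p) * V(k+1, i+1)].
  V(1,0) = exp(-r*dt) * [p*0.000000 + (1-p)*3.980000] = 1.887078
  V(1,1) = exp(-r*dt) * [p*3.980000 + (1-p)*24.112616] = 13.327790
  V(0,0) = exp(-r*dt) * [p*1.887078 + (1-p)*13.327790] = 7.217751


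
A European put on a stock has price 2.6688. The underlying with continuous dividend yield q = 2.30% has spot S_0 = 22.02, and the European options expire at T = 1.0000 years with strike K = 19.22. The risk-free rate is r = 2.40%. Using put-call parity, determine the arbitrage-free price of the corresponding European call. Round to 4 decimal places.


Put-call parity: C - P = S_0 * exp(-qT) - K * exp(-rT).
S_0 * exp(-qT) = 22.0200 * 0.97726248 = 21.51931989
K * exp(-rT) = 19.2200 * 0.97628571 = 18.76421134
C = P + S*exp(-qT) - K*exp(-rT)
C = 2.6688 + 21.51931989 - 18.76421134 = 5.4239

Answer: Call price = 5.4239


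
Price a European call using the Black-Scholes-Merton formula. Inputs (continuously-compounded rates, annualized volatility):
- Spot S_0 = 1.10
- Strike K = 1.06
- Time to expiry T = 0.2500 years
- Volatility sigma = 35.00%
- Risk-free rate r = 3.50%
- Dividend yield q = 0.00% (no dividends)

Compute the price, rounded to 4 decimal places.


d1 = (ln(S/K) + (r - q + 0.5*sigma^2) * T) / (sigma * sqrt(T)) = 0.34916441
d2 = d1 - sigma * sqrt(T) = 0.17416441
exp(-rT) = 0.99128817; exp(-qT) = 1.00000000
C = S_0 * exp(-qT) * N(d1) - K * exp(-rT) * N(d2)
N(d1) = 0.63651706; N(d2) = 0.56913187
C = 1.1000 * 1.00000000 * 0.63651706 - 1.0600 * 0.99128817 * 0.56913187 = 0.1021

Answer: Price = 0.1021


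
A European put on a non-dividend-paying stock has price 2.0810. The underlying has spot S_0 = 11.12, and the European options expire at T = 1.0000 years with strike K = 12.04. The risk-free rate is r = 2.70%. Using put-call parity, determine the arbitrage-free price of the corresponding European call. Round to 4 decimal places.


Answer: Call price = 1.4817

Derivation:
Put-call parity: C - P = S_0 * exp(-qT) - K * exp(-rT).
S_0 * exp(-qT) = 11.1200 * 1.00000000 = 11.12000000
K * exp(-rT) = 12.0400 * 0.97336124 = 11.71926935
C = P + S*exp(-qT) - K*exp(-rT)
C = 2.0810 + 11.12000000 - 11.71926935 = 1.4817


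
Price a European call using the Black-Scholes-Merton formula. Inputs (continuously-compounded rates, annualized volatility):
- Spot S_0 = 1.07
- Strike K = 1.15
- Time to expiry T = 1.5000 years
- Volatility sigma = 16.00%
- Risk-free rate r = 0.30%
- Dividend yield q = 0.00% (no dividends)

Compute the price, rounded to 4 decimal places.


d1 = (ln(S/K) + (r - q + 0.5*sigma^2) * T) / (sigma * sqrt(T)) = -0.24700702
d2 = d1 - sigma * sqrt(T) = -0.44296620
exp(-rT) = 0.99551011; exp(-qT) = 1.00000000
C = S_0 * exp(-qT) * N(d1) - K * exp(-rT) * N(d2)
N(d1) = 0.40245139; N(d2) = 0.32889509
C = 1.0700 * 1.00000000 * 0.40245139 - 1.1500 * 0.99551011 * 0.32889509 = 0.0541

Answer: Price = 0.0541


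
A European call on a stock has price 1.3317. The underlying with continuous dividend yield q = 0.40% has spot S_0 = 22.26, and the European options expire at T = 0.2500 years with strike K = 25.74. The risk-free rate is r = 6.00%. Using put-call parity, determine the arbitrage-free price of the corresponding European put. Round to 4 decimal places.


Put-call parity: C - P = S_0 * exp(-qT) - K * exp(-rT).
S_0 * exp(-qT) = 22.2600 * 0.99900050 = 22.23775113
K * exp(-rT) = 25.7400 * 0.98511194 = 25.35678133
P = C - S*exp(-qT) + K*exp(-rT)
P = 1.3317 - 22.23775113 + 25.35678133 = 4.4507

Answer: Put price = 4.4507


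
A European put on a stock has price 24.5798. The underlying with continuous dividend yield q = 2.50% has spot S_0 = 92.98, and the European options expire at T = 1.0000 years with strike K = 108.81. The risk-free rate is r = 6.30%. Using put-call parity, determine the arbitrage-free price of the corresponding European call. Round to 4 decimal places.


Put-call parity: C - P = S_0 * exp(-qT) - K * exp(-rT).
S_0 * exp(-qT) = 92.9800 * 0.97530991 = 90.68431562
K * exp(-rT) = 108.8100 * 0.93894347 = 102.16643937
C = P + S*exp(-qT) - K*exp(-rT)
C = 24.5798 + 90.68431562 - 102.16643937 = 13.0977

Answer: Call price = 13.0977


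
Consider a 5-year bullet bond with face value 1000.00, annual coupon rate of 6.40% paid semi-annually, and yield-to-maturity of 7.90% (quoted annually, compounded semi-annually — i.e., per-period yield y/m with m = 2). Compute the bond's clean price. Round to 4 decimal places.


Answer: Price = 939.0166

Derivation:
Coupon per period c = face * coupon_rate / m = 32.000000
Periods per year m = 2; per-period yield y/m = 0.039500
Number of cashflows N = 10
Cashflows (t years, CF_t, discount factor 1/(1+y/m)^(m*t), PV):
  t = 0.5000: CF_t = 32.000000, DF = 0.962001, PV = 30.784031
  t = 1.0000: CF_t = 32.000000, DF = 0.925446, PV = 29.614267
  t = 1.5000: CF_t = 32.000000, DF = 0.890280, PV = 28.488954
  t = 2.0000: CF_t = 32.000000, DF = 0.856450, PV = 27.406401
  t = 2.5000: CF_t = 32.000000, DF = 0.823906, PV = 26.364984
  t = 3.0000: CF_t = 32.000000, DF = 0.792598, PV = 25.363140
  t = 3.5000: CF_t = 32.000000, DF = 0.762480, PV = 24.399365
  t = 4.0000: CF_t = 32.000000, DF = 0.733507, PV = 23.472213
  t = 4.5000: CF_t = 32.000000, DF = 0.705634, PV = 22.580291
  t = 5.0000: CF_t = 1032.000000, DF = 0.678821, PV = 700.542940
Price P = sum_t PV_t = 939.016584


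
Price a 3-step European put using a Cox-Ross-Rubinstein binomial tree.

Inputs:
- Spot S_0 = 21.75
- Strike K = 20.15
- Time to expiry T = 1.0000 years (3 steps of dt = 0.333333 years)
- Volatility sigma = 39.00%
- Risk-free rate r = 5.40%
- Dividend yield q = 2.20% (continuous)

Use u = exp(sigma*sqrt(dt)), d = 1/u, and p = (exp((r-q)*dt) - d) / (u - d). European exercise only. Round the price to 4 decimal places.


Answer: Price = V(0,0) = 2.3480

Derivation:
dt = T/N = 0.333333
u = exp(sigma*sqrt(dt)) = 1.252531; d = 1/u = 0.798383
p = (exp((r-q)*dt) - d) / (u - d) = 0.467558
Discount per step: exp(-r*dt) = 0.982161
Stock lattice S(k, i) with i counting down-moves:
  k=0: S(0,0) = 21.7500
  k=1: S(1,0) = 27.2426; S(1,1) = 17.3648
  k=2: S(2,0) = 34.1222; S(2,1) = 21.7500; S(2,2) = 13.8638
  k=3: S(3,0) = 42.7391; S(3,1) = 27.2426; S(3,2) = 17.3648; S(3,3) = 11.0686
Terminal payoffs V(N, i) = max(K - S_T, 0):
  V(3,0) = 0.000000; V(3,1) = 0.000000; V(3,2) = 2.785166; V(3,3) = 9.081381
Backward induction: V(k, i) = exp(-r*dt) * [p * V(k+1, i) + (1-p) * V(k+1, i+1)].
  V(2,0) = exp(-r*dt) * [p*0.000000 + (1-p)*0.000000] = 0.000000
  V(2,1) = exp(-r*dt) * [p*0.000000 + (1-p)*2.785166] = 1.456485
  V(2,2) = exp(-r*dt) * [p*2.785166 + (1-p)*9.081381] = 6.028049
  V(1,0) = exp(-r*dt) * [p*0.000000 + (1-p)*1.456485] = 0.761660
  V(1,1) = exp(-r*dt) * [p*1.456485 + (1-p)*6.028049] = 3.821174
  V(0,0) = exp(-r*dt) * [p*0.761660 + (1-p)*3.821174] = 2.348027


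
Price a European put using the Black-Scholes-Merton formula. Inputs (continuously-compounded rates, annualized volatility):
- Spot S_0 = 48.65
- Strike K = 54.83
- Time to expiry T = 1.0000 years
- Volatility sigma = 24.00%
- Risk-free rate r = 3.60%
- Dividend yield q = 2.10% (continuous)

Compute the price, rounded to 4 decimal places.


Answer: Price = 7.8734

Derivation:
d1 = (ln(S/K) + (r - q + 0.5*sigma^2) * T) / (sigma * sqrt(T)) = -0.31577367
d2 = d1 - sigma * sqrt(T) = -0.55577367
exp(-rT) = 0.96464029; exp(-qT) = 0.97921896
P = K * exp(-rT) * N(-d2) - S_0 * exp(-qT) * N(-d1)
N(-d1) = 0.62391285; N(-d2) = 0.71081721
P = 54.8300 * 0.96464029 * 0.71081721 - 48.6500 * 0.97921896 * 0.62391285 = 7.8734


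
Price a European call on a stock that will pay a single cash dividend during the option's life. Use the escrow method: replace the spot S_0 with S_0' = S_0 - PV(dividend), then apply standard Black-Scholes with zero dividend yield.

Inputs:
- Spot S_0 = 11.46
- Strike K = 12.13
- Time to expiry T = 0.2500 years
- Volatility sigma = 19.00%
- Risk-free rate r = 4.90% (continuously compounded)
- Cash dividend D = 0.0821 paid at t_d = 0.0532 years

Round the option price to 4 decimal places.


PV(D) = D * exp(-r * t_d) = 0.0821 * 0.99739659 = 0.08188626
S_0' = S_0 - PV(D) = 11.4600 - 0.08188626 = 11.37811374
d1 = (ln(S_0'/K) + (r + sigma^2/2)*T) / (sigma*sqrt(T)) = -0.49713221
d2 = d1 - sigma*sqrt(T) = -0.59213221
exp(-rT) = 0.98782473
N(d1) = 0.30954791; N(d2) = 0.27688103
C = S_0' * N(d1) - K * exp(-rT) * N(d2) = 11.37811374 * 0.30954791 - 12.1300 * 0.98782473 * 0.27688103 = 0.2044

Answer: Price = 0.2044


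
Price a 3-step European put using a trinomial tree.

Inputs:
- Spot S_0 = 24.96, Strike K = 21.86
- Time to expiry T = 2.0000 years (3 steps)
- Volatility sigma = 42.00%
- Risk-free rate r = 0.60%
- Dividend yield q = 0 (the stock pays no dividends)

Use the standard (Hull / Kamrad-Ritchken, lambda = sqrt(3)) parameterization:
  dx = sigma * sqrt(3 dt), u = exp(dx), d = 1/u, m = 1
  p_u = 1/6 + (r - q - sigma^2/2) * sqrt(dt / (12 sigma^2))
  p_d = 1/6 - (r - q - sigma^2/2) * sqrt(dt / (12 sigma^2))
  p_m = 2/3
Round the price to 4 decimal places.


Answer: Price = V(0,0) = 3.8389

Derivation:
dt = T/N = 0.666667; dx = sigma*sqrt(3*dt) = 0.593970
u = exp(dx) = 1.811164; d = 1/u = 0.552131
p_u = 0.120536, p_m = 0.666667, p_d = 0.212797
Discount per step: exp(-r*dt) = 0.996008
Stock lattice S(k, j) with j the centered position index:
  k=0: S(0,+0) = 24.9600
  k=1: S(1,-1) = 13.7812; S(1,+0) = 24.9600; S(1,+1) = 45.2067
  k=2: S(2,-2) = 7.6090; S(2,-1) = 13.7812; S(2,+0) = 24.9600; S(2,+1) = 45.2067; S(2,+2) = 81.8767
  k=3: S(3,-3) = 4.2012; S(3,-2) = 7.6090; S(3,-1) = 13.7812; S(3,+0) = 24.9600; S(3,+1) = 45.2067; S(3,+2) = 81.8767; S(3,+3) = 148.2920
Terminal payoffs V(N, j) = max(K - S_T, 0):
  V(3,-3) = 17.658820; V(3,-2) = 14.250974; V(3,-1) = 8.078807; V(3,+0) = 0.000000; V(3,+1) = 0.000000; V(3,+2) = 0.000000; V(3,+3) = 0.000000
Backward induction: V(k, j) = exp(-r*dt) * [p_u * V(k+1, j+1) + p_m * V(k+1, j) + p_d * V(k+1, j-1)]
  V(2,-2) = exp(-r*dt) * [p_u*8.078807 + p_m*14.250974 + p_d*17.658820] = 14.175368
  V(2,-1) = exp(-r*dt) * [p_u*0.000000 + p_m*8.078807 + p_d*14.250974] = 8.384829
  V(2,+0) = exp(-r*dt) * [p_u*0.000000 + p_m*0.000000 + p_d*8.078807] = 1.712283
  V(2,+1) = exp(-r*dt) * [p_u*0.000000 + p_m*0.000000 + p_d*0.000000] = 0.000000
  V(2,+2) = exp(-r*dt) * [p_u*0.000000 + p_m*0.000000 + p_d*0.000000] = 0.000000
  V(1,-1) = exp(-r*dt) * [p_u*1.712283 + p_m*8.384829 + p_d*14.175368] = 8.777573
  V(1,+0) = exp(-r*dt) * [p_u*0.000000 + p_m*1.712283 + p_d*8.384829] = 2.914108
  V(1,+1) = exp(-r*dt) * [p_u*0.000000 + p_m*0.000000 + p_d*1.712283] = 0.362914
  V(0,+0) = exp(-r*dt) * [p_u*0.362914 + p_m*2.914108 + p_d*8.777573] = 3.838938


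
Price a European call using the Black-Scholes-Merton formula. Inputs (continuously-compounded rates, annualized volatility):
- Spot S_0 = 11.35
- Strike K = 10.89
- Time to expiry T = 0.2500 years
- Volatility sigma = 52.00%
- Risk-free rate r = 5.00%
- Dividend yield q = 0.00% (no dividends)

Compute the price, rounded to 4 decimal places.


d1 = (ln(S/K) + (r - q + 0.5*sigma^2) * T) / (sigma * sqrt(T)) = 0.33720310
d2 = d1 - sigma * sqrt(T) = 0.07720310
exp(-rT) = 0.98757780; exp(-qT) = 1.00000000
C = S_0 * exp(-qT) * N(d1) - K * exp(-rT) * N(d2)
N(d1) = 0.63201810; N(d2) = 0.53076901
C = 11.3500 * 1.00000000 * 0.63201810 - 10.8900 * 0.98757780 * 0.53076901 = 1.4651

Answer: Price = 1.4651


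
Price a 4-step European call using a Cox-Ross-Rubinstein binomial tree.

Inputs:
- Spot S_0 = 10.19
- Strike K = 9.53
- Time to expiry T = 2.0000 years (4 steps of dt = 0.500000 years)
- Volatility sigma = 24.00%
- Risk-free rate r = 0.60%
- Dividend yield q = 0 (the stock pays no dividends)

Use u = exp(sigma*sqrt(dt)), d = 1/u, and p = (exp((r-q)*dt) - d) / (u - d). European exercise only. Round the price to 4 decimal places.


dt = T/N = 0.500000
u = exp(sigma*sqrt(dt)) = 1.184956; d = 1/u = 0.843913
p = (exp((r-q)*dt) - d) / (u - d) = 0.466485
Discount per step: exp(-r*dt) = 0.997004
Stock lattice S(k, i) with i counting down-moves:
  k=0: S(0,0) = 10.1900
  k=1: S(1,0) = 12.0747; S(1,1) = 8.5995
  k=2: S(2,0) = 14.3080; S(2,1) = 10.1900; S(2,2) = 7.2572
  k=3: S(3,0) = 16.9543; S(3,1) = 12.0747; S(3,2) = 8.5995; S(3,3) = 6.1245
  k=4: S(4,0) = 20.0901; S(4,1) = 14.3080; S(4,2) = 10.1900; S(4,3) = 7.2572; S(4,4) = 5.1685
Terminal payoffs V(N, i) = max(S_T - K, 0):
  V(4,0) = 10.560144; V(4,1) = 4.777990; V(4,2) = 0.660000; V(4,3) = 0.000000; V(4,4) = 0.000000
Backward induction: V(k, i) = exp(-r*dt) * [p * V(k+1, i) + (1-p) * V(k+1, i+1)].
  V(3,0) = exp(-r*dt) * [p*10.560144 + (1-p)*4.777990] = 7.452885
  V(3,1) = exp(-r*dt) * [p*4.777990 + (1-p)*0.660000] = 2.573249
  V(3,2) = exp(-r*dt) * [p*0.660000 + (1-p)*0.000000] = 0.306958
  V(3,3) = exp(-r*dt) * [p*0.000000 + (1-p)*0.000000] = 0.000000
  V(2,0) = exp(-r*dt) * [p*7.452885 + (1-p)*2.573249] = 4.834999
  V(2,1) = exp(-r*dt) * [p*2.573249 + (1-p)*0.306958] = 1.360062
  V(2,2) = exp(-r*dt) * [p*0.306958 + (1-p)*0.000000] = 0.142762
  V(1,0) = exp(-r*dt) * [p*4.834999 + (1-p)*1.360062] = 2.972137
  V(1,1) = exp(-r*dt) * [p*1.360062 + (1-p)*0.142762] = 0.708485
  V(0,0) = exp(-r*dt) * [p*2.972137 + (1-p)*0.708485] = 1.759160

Answer: Price = V(0,0) = 1.7592


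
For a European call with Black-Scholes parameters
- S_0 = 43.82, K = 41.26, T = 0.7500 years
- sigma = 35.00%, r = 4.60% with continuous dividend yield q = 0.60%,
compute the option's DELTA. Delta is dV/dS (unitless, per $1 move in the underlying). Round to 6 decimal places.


Answer: Delta = 0.670307

Derivation:
d1 = 0.4491268004; d2 = 0.1460179090
phi(d1) = 0.3606685182; exp(-qT) = 0.9955101098; exp(-rT) = 0.9660883397
N(d1) = 0.6733299059
Delta = exp(-qT) * N(d1) = 0.9955101098 * 0.6733299059 = 0.670307


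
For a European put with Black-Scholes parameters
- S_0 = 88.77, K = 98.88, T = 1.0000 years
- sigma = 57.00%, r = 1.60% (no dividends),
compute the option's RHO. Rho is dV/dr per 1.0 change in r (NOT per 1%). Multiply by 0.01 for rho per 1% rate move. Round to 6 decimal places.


Answer: Rho = -65.417699

Derivation:
d1 = 0.1238451954; d2 = -0.4461548046
phi(d1) = 0.3958945665; exp(-qT) = 1.0000000000; exp(-rT) = 0.9841273201
N(-d2) = 0.6722572864
Rho = -K*T*exp(-rT)*N(-d2) = -98.8800 * 1.0000 * 0.9841273201 * 0.6722572864 = -65.417699


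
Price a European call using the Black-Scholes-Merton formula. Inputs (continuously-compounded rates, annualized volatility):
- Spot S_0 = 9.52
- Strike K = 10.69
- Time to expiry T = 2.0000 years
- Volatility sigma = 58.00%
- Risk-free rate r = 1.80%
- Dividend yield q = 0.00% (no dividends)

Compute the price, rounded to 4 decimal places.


Answer: Price = 2.7742

Derivation:
d1 = (ln(S/K) + (r - q + 0.5*sigma^2) * T) / (sigma * sqrt(T)) = 0.31269496
d2 = d1 - sigma * sqrt(T) = -0.50754891
exp(-rT) = 0.96464029; exp(-qT) = 1.00000000
C = S_0 * exp(-qT) * N(d1) - K * exp(-rT) * N(d2)
N(d1) = 0.62274379; N(d2) = 0.30588487
C = 9.5200 * 1.00000000 * 0.62274379 - 10.6900 * 0.96464029 * 0.30588487 = 2.7742


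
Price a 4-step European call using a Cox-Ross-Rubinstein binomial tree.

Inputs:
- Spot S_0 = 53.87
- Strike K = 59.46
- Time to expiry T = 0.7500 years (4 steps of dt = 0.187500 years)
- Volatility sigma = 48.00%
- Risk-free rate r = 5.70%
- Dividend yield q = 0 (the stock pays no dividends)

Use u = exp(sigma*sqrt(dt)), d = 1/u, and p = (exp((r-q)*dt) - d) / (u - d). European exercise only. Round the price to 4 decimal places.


Answer: Price = V(0,0) = 7.8633

Derivation:
dt = T/N = 0.187500
u = exp(sigma*sqrt(dt)) = 1.231024; d = 1/u = 0.812332
p = (exp((r-q)*dt) - d) / (u - d) = 0.473888
Discount per step: exp(-r*dt) = 0.989369
Stock lattice S(k, i) with i counting down-moves:
  k=0: S(0,0) = 53.8700
  k=1: S(1,0) = 66.3152; S(1,1) = 43.7603
  k=2: S(2,0) = 81.6356; S(2,1) = 53.8700; S(2,2) = 35.5479
  k=3: S(3,0) = 100.4954; S(3,1) = 66.3152; S(3,2) = 43.7603; S(3,3) = 28.8767
  k=4: S(4,0) = 123.7122; S(4,1) = 81.6356; S(4,2) = 53.8700; S(4,3) = 35.5479; S(4,4) = 23.4575
Terminal payoffs V(N, i) = max(S_T - K, 0):
  V(4,0) = 64.252228; V(4,1) = 22.175640; V(4,2) = 0.000000; V(4,3) = 0.000000; V(4,4) = 0.000000
Backward induction: V(k, i) = exp(-r*dt) * [p * V(k+1, i) + (1-p) * V(k+1, i+1)].
  V(3,0) = exp(-r*dt) * [p*64.252228 + (1-p)*22.175640] = 41.667502
  V(3,1) = exp(-r*dt) * [p*22.175640 + (1-p)*0.000000] = 10.397046
  V(3,2) = exp(-r*dt) * [p*0.000000 + (1-p)*0.000000] = 0.000000
  V(3,3) = exp(-r*dt) * [p*0.000000 + (1-p)*0.000000] = 0.000000
  V(2,0) = exp(-r*dt) * [p*41.667502 + (1-p)*10.397046] = 24.947668
  V(2,1) = exp(-r*dt) * [p*10.397046 + (1-p)*0.000000] = 4.874653
  V(2,2) = exp(-r*dt) * [p*0.000000 + (1-p)*0.000000] = 0.000000
  V(1,0) = exp(-r*dt) * [p*24.947668 + (1-p)*4.874653] = 14.234063
  V(1,1) = exp(-r*dt) * [p*4.874653 + (1-p)*0.000000] = 2.285481
  V(0,0) = exp(-r*dt) * [p*14.234063 + (1-p)*2.285481] = 7.863276


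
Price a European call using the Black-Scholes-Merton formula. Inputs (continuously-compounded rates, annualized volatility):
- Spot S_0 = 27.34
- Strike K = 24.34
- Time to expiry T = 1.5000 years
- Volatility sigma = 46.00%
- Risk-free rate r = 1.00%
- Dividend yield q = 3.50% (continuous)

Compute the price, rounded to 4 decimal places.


d1 = (ln(S/K) + (r - q + 0.5*sigma^2) * T) / (sigma * sqrt(T)) = 0.42143603
d2 = d1 - sigma * sqrt(T) = -0.14194661
exp(-rT) = 0.98511194; exp(-qT) = 0.94885432
C = S_0 * exp(-qT) * N(d1) - K * exp(-rT) * N(d2)
N(d1) = 0.66328164; N(d2) = 0.44356109
C = 27.3400 * 0.94885432 * 0.66328164 - 24.3400 * 0.98511194 * 0.44356109 = 6.5711

Answer: Price = 6.5711


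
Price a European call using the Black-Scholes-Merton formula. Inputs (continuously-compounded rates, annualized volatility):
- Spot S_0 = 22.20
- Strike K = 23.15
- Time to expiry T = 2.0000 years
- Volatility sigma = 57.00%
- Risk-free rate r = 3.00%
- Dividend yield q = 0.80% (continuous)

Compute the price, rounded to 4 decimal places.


Answer: Price = 6.8560

Derivation:
d1 = (ln(S/K) + (r - q + 0.5*sigma^2) * T) / (sigma * sqrt(T)) = 0.40565290
d2 = d1 - sigma * sqrt(T) = -0.40044883
exp(-rT) = 0.94176453; exp(-qT) = 0.98412732
C = S_0 * exp(-qT) * N(d1) - K * exp(-rT) * N(d2)
N(d1) = 0.65750117; N(d2) = 0.34441298
C = 22.2000 * 0.98412732 * 0.65750117 - 23.1500 * 0.94176453 * 0.34441298 = 6.8560


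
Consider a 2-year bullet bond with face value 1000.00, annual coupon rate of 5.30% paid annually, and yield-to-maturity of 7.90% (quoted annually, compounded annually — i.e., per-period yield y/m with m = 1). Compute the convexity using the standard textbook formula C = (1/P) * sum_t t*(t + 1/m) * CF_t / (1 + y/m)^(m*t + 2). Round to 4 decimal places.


Answer: Convexity = 4.9766

Derivation:
Coupon per period c = face * coupon_rate / m = 53.000000
Periods per year m = 1; per-period yield y/m = 0.079000
Number of cashflows N = 2
Cashflows (t years, CF_t, discount factor 1/(1+y/m)^(m*t), PV):
  t = 1.0000: CF_t = 53.000000, DF = 0.926784, PV = 49.119555
  t = 2.0000: CF_t = 1053.000000, DF = 0.858929, PV = 904.451913
Price P = sum_t PV_t = 953.571468
Convexity numerator sum_t t*(t + 1/m) * CF_t / (1+y/m)^(m*t + 2):
  t = 1.0000: term = 84.380391
  t = 2.0000: term = 4661.158196
Convexity = (1/P) * sum = 4745.538587 / 953.571468 = 4.976595


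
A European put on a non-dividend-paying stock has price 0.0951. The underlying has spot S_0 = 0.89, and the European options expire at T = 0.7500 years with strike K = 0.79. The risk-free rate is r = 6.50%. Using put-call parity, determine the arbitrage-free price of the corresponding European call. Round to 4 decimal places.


Answer: Call price = 0.2327

Derivation:
Put-call parity: C - P = S_0 * exp(-qT) - K * exp(-rT).
S_0 * exp(-qT) = 0.8900 * 1.00000000 = 0.89000000
K * exp(-rT) = 0.7900 * 0.95241920 = 0.75241117
C = P + S*exp(-qT) - K*exp(-rT)
C = 0.0951 + 0.89000000 - 0.75241117 = 0.2327


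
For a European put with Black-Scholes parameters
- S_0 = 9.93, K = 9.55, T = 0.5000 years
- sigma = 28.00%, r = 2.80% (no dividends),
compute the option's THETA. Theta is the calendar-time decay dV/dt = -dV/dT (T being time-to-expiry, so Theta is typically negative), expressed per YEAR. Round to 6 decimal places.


d1 = 0.3667829724; d2 = 0.1687930737
phi(d1) = 0.3729900976; exp(-qT) = 1.0000000000; exp(-rT) = 0.9860975443
Theta = -S*exp(-qT)*phi(d1)*sigma/(2*sqrt(T)) + r*K*exp(-rT)*N(-d2) - q*S*exp(-qT)*N(-d1)
N(-d1) = 0.3568904549; N(-d2) = 0.4329797033; sqrt(T) = 0.7071067812
Term 1 = -9.9300 * 1.0000000000 * 0.3729900976 * 0.2800 / (2 * 0.7071067812) = -0.7333133375
Term 2 = 0.0280 * 9.5500 * 0.9860975443 * 0.4329797033 = 0.1141691634
Term 3 = 0 (no dividend yield, q = 0)
Theta = -0.7333133375 + (0.1141691634) + (0.0000000000) = -0.619144

Answer: Theta = -0.619144


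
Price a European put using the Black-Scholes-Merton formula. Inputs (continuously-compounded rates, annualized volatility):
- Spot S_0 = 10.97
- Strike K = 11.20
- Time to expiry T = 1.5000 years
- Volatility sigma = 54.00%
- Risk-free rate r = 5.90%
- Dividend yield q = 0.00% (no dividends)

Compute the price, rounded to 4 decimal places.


d1 = (ln(S/K) + (r - q + 0.5*sigma^2) * T) / (sigma * sqrt(T)) = 0.43312195
d2 = d1 - sigma * sqrt(T) = -0.22824029
exp(-rT) = 0.91530311; exp(-qT) = 1.00000000
P = K * exp(-rT) * N(-d2) - S_0 * exp(-qT) * N(-d1)
N(-d1) = 0.33246309; N(-d2) = 0.59027028
P = 11.2000 * 0.91530311 * 0.59027028 - 10.9700 * 1.00000000 * 0.33246309 = 2.4040

Answer: Price = 2.4040


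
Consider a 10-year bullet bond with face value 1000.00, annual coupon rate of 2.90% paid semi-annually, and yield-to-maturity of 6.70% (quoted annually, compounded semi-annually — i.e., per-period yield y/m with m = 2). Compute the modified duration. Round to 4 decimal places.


Answer: Modified duration = 8.2025

Derivation:
Coupon per period c = face * coupon_rate / m = 14.500000
Periods per year m = 2; per-period yield y/m = 0.033500
Number of cashflows N = 20
Cashflows (t years, CF_t, discount factor 1/(1+y/m)^(m*t), PV):
  t = 0.5000: CF_t = 14.500000, DF = 0.967586, PV = 14.029995
  t = 1.0000: CF_t = 14.500000, DF = 0.936222, PV = 13.575225
  t = 1.5000: CF_t = 14.500000, DF = 0.905876, PV = 13.135196
  t = 2.0000: CF_t = 14.500000, DF = 0.876512, PV = 12.709430
  t = 2.5000: CF_t = 14.500000, DF = 0.848101, PV = 12.297465
  t = 3.0000: CF_t = 14.500000, DF = 0.820611, PV = 11.898853
  t = 3.5000: CF_t = 14.500000, DF = 0.794011, PV = 11.513163
  t = 4.0000: CF_t = 14.500000, DF = 0.768274, PV = 11.139973
  t = 4.5000: CF_t = 14.500000, DF = 0.743371, PV = 10.778881
  t = 5.0000: CF_t = 14.500000, DF = 0.719275, PV = 10.429493
  t = 5.5000: CF_t = 14.500000, DF = 0.695961, PV = 10.091430
  t = 6.0000: CF_t = 14.500000, DF = 0.673402, PV = 9.764325
  t = 6.5000: CF_t = 14.500000, DF = 0.651574, PV = 9.447823
  t = 7.0000: CF_t = 14.500000, DF = 0.630454, PV = 9.141580
  t = 7.5000: CF_t = 14.500000, DF = 0.610018, PV = 8.845264
  t = 8.0000: CF_t = 14.500000, DF = 0.590245, PV = 8.558552
  t = 8.5000: CF_t = 14.500000, DF = 0.571113, PV = 8.281134
  t = 9.0000: CF_t = 14.500000, DF = 0.552601, PV = 8.012709
  t = 9.5000: CF_t = 14.500000, DF = 0.534689, PV = 7.752984
  t = 10.0000: CF_t = 1014.500000, DF = 0.517357, PV = 524.858738
Price P = sum_t PV_t = 726.262214
First compute Macaulay numerator sum_t t * PV_t:
  t * PV_t at t = 0.5000: 7.014998
  t * PV_t at t = 1.0000: 13.575225
  t * PV_t at t = 1.5000: 19.702794
  t * PV_t at t = 2.0000: 25.418860
  t * PV_t at t = 2.5000: 30.743663
  t * PV_t at t = 3.0000: 35.696560
  t * PV_t at t = 3.5000: 40.296069
  t * PV_t at t = 4.0000: 44.559894
  t * PV_t at t = 4.5000: 48.504964
  t * PV_t at t = 5.0000: 52.147464
  t * PV_t at t = 5.5000: 55.502865
  t * PV_t at t = 6.0000: 58.585951
  t * PV_t at t = 6.5000: 61.410850
  t * PV_t at t = 7.0000: 63.991061
  t * PV_t at t = 7.5000: 66.339478
  t * PV_t at t = 8.0000: 68.468418
  t * PV_t at t = 8.5000: 70.389641
  t * PV_t at t = 9.0000: 72.114377
  t * PV_t at t = 9.5000: 73.653344
  t * PV_t at t = 10.0000: 5248.587383
Macaulay duration D = 6156.703858 / 726.262214 = 8.477247
Modified duration = D / (1 + y/m) = 8.477247 / (1 + 0.033500) = 8.202464


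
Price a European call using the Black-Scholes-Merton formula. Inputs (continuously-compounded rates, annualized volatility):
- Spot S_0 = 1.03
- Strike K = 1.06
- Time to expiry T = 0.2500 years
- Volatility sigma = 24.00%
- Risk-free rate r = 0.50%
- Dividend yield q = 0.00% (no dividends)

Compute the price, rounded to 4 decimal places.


d1 = (ln(S/K) + (r - q + 0.5*sigma^2) * T) / (sigma * sqrt(T)) = -0.16883422
d2 = d1 - sigma * sqrt(T) = -0.28883422
exp(-rT) = 0.99875078; exp(-qT) = 1.00000000
C = S_0 * exp(-qT) * N(d1) - K * exp(-rT) * N(d2)
N(d1) = 0.43296352; N(d2) = 0.38635412
C = 1.0300 * 1.00000000 * 0.43296352 - 1.0600 * 0.99875078 * 0.38635412 = 0.0369

Answer: Price = 0.0369


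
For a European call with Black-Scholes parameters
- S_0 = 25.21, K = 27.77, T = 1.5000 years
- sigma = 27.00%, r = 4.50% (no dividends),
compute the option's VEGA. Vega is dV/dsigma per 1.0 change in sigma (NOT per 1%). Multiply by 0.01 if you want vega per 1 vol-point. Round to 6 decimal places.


d1 = 0.0769909097; d2 = -0.2536902056
phi(d1) = 0.3977616457; exp(-qT) = 1.0000000000; exp(-rT) = 0.9347277206
Vega = S * exp(-qT) * phi(d1) * sqrt(T) = 25.2100 * 1.0000000000 * 0.3977616457 * 1.2247448714 = 12.281216

Answer: Vega = 12.281216


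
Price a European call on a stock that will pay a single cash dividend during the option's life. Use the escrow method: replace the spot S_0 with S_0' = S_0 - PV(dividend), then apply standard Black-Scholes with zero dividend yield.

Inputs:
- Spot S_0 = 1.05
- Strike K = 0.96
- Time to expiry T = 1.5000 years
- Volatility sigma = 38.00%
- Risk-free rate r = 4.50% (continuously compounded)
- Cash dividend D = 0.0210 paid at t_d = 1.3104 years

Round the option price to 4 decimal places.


Answer: Price = 0.2514

Derivation:
PV(D) = D * exp(-r * t_d) = 0.0210 * 0.94273694 = 0.01979748
S_0' = S_0 - PV(D) = 1.0500 - 0.01979748 = 1.03020252
d1 = (ln(S_0'/K) + (r + sigma^2/2)*T) / (sigma*sqrt(T)) = 0.52938502
d2 = d1 - sigma*sqrt(T) = 0.06398197
exp(-rT) = 0.93472772
N(d1) = 0.70173081; N(d2) = 0.52550771
C = S_0' * N(d1) - K * exp(-rT) * N(d2) = 1.03020252 * 0.70173081 - 0.9600 * 0.93472772 * 0.52550771 = 0.2514


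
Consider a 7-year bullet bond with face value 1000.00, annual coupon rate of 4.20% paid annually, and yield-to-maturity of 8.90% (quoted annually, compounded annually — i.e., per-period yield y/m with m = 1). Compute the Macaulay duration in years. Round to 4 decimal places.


Coupon per period c = face * coupon_rate / m = 42.000000
Periods per year m = 1; per-period yield y/m = 0.089000
Number of cashflows N = 7
Cashflows (t years, CF_t, discount factor 1/(1+y/m)^(m*t), PV):
  t = 1.0000: CF_t = 42.000000, DF = 0.918274, PV = 38.567493
  t = 2.0000: CF_t = 42.000000, DF = 0.843226, PV = 35.415513
  t = 3.0000: CF_t = 42.000000, DF = 0.774313, PV = 32.521132
  t = 4.0000: CF_t = 42.000000, DF = 0.711031, PV = 29.863298
  t = 5.0000: CF_t = 42.000000, DF = 0.652921, PV = 27.422680
  t = 6.0000: CF_t = 42.000000, DF = 0.599560, PV = 25.181524
  t = 7.0000: CF_t = 1042.000000, DF = 0.550560, PV = 573.683766
Price P = sum_t PV_t = 762.655406
Macaulay numerator sum_t t * PV_t:
  t * PV_t at t = 1.0000: 38.567493
  t * PV_t at t = 2.0000: 70.831025
  t * PV_t at t = 3.0000: 97.563395
  t * PV_t at t = 4.0000: 119.453193
  t * PV_t at t = 5.0000: 137.113399
  t * PV_t at t = 6.0000: 151.089145
  t * PV_t at t = 7.0000: 4015.786364
Macaulay duration D = (sum_t t * PV_t) / P = 4630.404013 / 762.655406 = 6.071424

Answer: Macaulay duration = 6.0714 years


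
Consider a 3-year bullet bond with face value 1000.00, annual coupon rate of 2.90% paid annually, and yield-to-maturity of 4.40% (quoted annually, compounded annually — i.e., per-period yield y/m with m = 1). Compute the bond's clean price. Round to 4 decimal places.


Coupon per period c = face * coupon_rate / m = 29.000000
Periods per year m = 1; per-period yield y/m = 0.044000
Number of cashflows N = 3
Cashflows (t years, CF_t, discount factor 1/(1+y/m)^(m*t), PV):
  t = 1.0000: CF_t = 29.000000, DF = 0.957854, PV = 27.777778
  t = 2.0000: CF_t = 29.000000, DF = 0.917485, PV = 26.607067
  t = 3.0000: CF_t = 1029.000000, DF = 0.878817, PV = 904.302807
Price P = sum_t PV_t = 958.687651

Answer: Price = 958.6877


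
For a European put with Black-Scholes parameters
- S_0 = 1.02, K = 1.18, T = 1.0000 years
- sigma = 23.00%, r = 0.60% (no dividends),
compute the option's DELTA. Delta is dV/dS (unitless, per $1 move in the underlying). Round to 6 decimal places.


Answer: Delta = -0.688797

Derivation:
d1 = -0.4924426573; d2 = -0.7224426573
phi(d1) = 0.3533880908; exp(-qT) = 1.0000000000; exp(-rT) = 0.9940179641
N(-d1) = 0.6887967751
Delta = -exp(-qT) * N(-d1) = -1.0000000000 * 0.6887967751 = -0.688797


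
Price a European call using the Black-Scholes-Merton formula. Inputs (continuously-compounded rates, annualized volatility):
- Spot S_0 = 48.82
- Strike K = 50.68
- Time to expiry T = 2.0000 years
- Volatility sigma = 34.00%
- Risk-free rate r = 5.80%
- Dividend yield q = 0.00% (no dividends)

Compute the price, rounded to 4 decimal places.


d1 = (ln(S/K) + (r - q + 0.5*sigma^2) * T) / (sigma * sqrt(T)) = 0.40390087
d2 = d1 - sigma * sqrt(T) = -0.07693174
exp(-rT) = 0.89047522; exp(-qT) = 1.00000000
C = S_0 * exp(-qT) * N(d1) - K * exp(-rT) * N(d2)
N(d1) = 0.65685719; N(d2) = 0.46933892
C = 48.8200 * 1.00000000 * 0.65685719 - 50.6800 * 0.89047522 * 0.46933892 = 10.8868

Answer: Price = 10.8868


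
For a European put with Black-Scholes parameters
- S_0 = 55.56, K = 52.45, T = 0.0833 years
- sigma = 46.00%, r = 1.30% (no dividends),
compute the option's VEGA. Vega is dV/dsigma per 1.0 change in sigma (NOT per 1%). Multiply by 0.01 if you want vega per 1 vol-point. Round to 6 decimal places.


d1 = 0.5084151009; d2 = 0.3756510998
phi(d1) = 0.3505746932; exp(-qT) = 1.0000000000; exp(-rT) = 0.9989176861
Vega = S * exp(-qT) * phi(d1) * sqrt(T) = 55.5600 * 1.0000000000 * 0.3505746932 * 0.2886173938 = 5.621669

Answer: Vega = 5.621669


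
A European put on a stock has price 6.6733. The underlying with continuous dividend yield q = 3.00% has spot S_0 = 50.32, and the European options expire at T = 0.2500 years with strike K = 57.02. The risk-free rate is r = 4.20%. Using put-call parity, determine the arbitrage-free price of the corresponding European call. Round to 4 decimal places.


Answer: Call price = 0.1929

Derivation:
Put-call parity: C - P = S_0 * exp(-qT) - K * exp(-rT).
S_0 * exp(-qT) = 50.3200 * 0.99252805 = 49.94401172
K * exp(-rT) = 57.0200 * 0.98955493 = 56.42442226
C = P + S*exp(-qT) - K*exp(-rT)
C = 6.6733 + 49.94401172 - 56.42442226 = 0.1929


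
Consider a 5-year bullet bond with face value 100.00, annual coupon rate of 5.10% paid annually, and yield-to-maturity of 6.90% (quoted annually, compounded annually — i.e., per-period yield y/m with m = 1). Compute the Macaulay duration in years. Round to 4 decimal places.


Coupon per period c = face * coupon_rate / m = 5.100000
Periods per year m = 1; per-period yield y/m = 0.069000
Number of cashflows N = 5
Cashflows (t years, CF_t, discount factor 1/(1+y/m)^(m*t), PV):
  t = 1.0000: CF_t = 5.100000, DF = 0.935454, PV = 4.770814
  t = 2.0000: CF_t = 5.100000, DF = 0.875074, PV = 4.462875
  t = 3.0000: CF_t = 5.100000, DF = 0.818591, PV = 4.174813
  t = 4.0000: CF_t = 5.100000, DF = 0.765754, PV = 3.905345
  t = 5.0000: CF_t = 105.100000, DF = 0.716327, PV = 75.285994
Price P = sum_t PV_t = 92.599841
Macaulay numerator sum_t t * PV_t:
  t * PV_t at t = 1.0000: 4.770814
  t * PV_t at t = 2.0000: 8.925751
  t * PV_t at t = 3.0000: 12.524440
  t * PV_t at t = 4.0000: 15.621378
  t * PV_t at t = 5.0000: 376.429971
Macaulay duration D = (sum_t t * PV_t) / P = 418.272354 / 92.599841 = 4.516988

Answer: Macaulay duration = 4.5170 years


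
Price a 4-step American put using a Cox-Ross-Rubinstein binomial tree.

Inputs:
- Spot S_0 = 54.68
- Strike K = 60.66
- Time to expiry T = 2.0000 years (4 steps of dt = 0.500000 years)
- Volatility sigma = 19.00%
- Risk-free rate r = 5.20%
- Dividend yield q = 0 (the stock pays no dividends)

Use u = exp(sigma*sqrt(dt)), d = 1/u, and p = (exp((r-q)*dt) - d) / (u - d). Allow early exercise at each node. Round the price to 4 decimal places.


dt = T/N = 0.500000
u = exp(sigma*sqrt(dt)) = 1.143793; d = 1/u = 0.874284
p = (exp((r-q)*dt) - d) / (u - d) = 0.564199
Discount per step: exp(-r*dt) = 0.974335
Stock lattice S(k, i) with i counting down-moves:
  k=0: S(0,0) = 54.6800
  k=1: S(1,0) = 62.5426; S(1,1) = 47.8058
  k=2: S(2,0) = 71.5358; S(2,1) = 54.6800; S(2,2) = 41.7959
  k=3: S(3,0) = 81.8222; S(3,1) = 62.5426; S(3,2) = 47.8058; S(3,3) = 36.5414
  k=4: S(4,0) = 93.5877; S(4,1) = 71.5358; S(4,2) = 54.6800; S(4,3) = 41.7959; S(4,4) = 31.9476
Terminal payoffs V(N, i) = max(K - S_T, 0):
  V(4,0) = 0.000000; V(4,1) = 0.000000; V(4,2) = 5.980000; V(4,3) = 18.864134; V(4,4) = 28.712406
Backward induction: V(k, i) = exp(-r*dt) * [p * V(k+1, i) + (1-p) * V(k+1, i+1)]; then take max(V_cont, immediate exercise) for American.
  V(3,0) = exp(-r*dt) * [p*0.000000 + (1-p)*0.000000] = 0.000000; exercise = 0.000000; V(3,0) = max -> 0.000000
  V(3,1) = exp(-r*dt) * [p*0.000000 + (1-p)*5.980000] = 2.539202; exercise = 0.000000; V(3,1) = max -> 2.539202
  V(3,2) = exp(-r*dt) * [p*5.980000 + (1-p)*18.864134] = 11.297331; exercise = 12.854164; V(3,2) = max -> 12.854164
  V(3,3) = exp(-r*dt) * [p*18.864134 + (1-p)*28.712406] = 22.561720; exercise = 24.118553; V(3,3) = max -> 24.118553
  V(2,0) = exp(-r*dt) * [p*0.000000 + (1-p)*2.539202] = 1.078185; exercise = 0.000000; V(2,0) = max -> 1.078185
  V(2,1) = exp(-r*dt) * [p*2.539202 + (1-p)*12.854164] = 6.853930; exercise = 5.980000; V(2,1) = max -> 6.853930
  V(2,2) = exp(-r*dt) * [p*12.854164 + (1-p)*24.118553] = 17.307301; exercise = 18.864134; V(2,2) = max -> 18.864134
  V(1,0) = exp(-r*dt) * [p*1.078185 + (1-p)*6.853930] = 3.502986; exercise = 0.000000; V(1,0) = max -> 3.502986
  V(1,1) = exp(-r*dt) * [p*6.853930 + (1-p)*18.864134] = 11.777747; exercise = 12.854164; V(1,1) = max -> 12.854164
  V(0,0) = exp(-r*dt) * [p*3.502986 + (1-p)*12.854164] = 7.383740; exercise = 5.980000; V(0,0) = max -> 7.383740

Answer: Price = V(0,0) = 7.3837
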